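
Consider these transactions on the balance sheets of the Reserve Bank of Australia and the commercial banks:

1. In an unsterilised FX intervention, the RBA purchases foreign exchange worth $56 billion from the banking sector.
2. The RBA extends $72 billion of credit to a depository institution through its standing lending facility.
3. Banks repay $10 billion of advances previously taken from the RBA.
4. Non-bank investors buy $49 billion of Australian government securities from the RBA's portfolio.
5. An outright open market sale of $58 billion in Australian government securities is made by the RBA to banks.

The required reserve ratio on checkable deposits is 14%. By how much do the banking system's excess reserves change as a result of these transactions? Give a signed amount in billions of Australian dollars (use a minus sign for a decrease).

FX purchase $56 billion: reserves +$56B, deposits 0.
Discount-window loan $72 billion: reserves +$72B, deposits 0.
Discount-window repayment $10 billion: reserves −$10B, deposits 0.
Asset sale (to non-banks) $49 billion: reserves −$49B, deposits −$49B.
OMO sale (to banks) $58 billion: reserves −$58B, deposits 0.
Totals: Δreserves = +$11B, Δdeposits = −$49B.
Δrequired reserves = 14% × −$49B = −$6.86B.
Δexcess reserves = Δreserves − Δrequired = +$11B − (−$6.86B) = +$17.86 billion.

+$17.86 billion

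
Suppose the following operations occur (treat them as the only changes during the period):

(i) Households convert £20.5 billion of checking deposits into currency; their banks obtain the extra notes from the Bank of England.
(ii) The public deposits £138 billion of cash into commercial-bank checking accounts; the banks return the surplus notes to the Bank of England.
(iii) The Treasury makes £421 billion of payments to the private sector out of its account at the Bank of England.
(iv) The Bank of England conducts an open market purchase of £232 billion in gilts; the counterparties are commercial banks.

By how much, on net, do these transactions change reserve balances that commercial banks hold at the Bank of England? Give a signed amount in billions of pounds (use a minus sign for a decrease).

Currency withdrawal £20.5 billion: banks swap reserves for currency → −£20.5B.
Currency deposit £138 billion: returned notes are swapped for reserve credit → +£138B.
Government spending £421 billion: government payments flow into bank reserve accounts → +£421B.
OMO purchase (from banks) £232 billion: the Bank of England pays by crediting reserve accounts → +£232B.
Net: −20.5 + 138 + 421 + 232 = +£770.5 billion.

+£770.5 billion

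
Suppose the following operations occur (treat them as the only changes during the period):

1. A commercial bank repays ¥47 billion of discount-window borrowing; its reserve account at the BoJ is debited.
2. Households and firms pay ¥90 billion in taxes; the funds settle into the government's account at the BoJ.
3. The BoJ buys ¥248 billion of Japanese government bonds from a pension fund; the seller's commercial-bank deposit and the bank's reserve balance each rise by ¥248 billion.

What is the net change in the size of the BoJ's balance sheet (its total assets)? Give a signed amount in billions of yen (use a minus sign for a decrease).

Discount-window repayment ¥47 billion: a BoJ asset is shed → −¥47B.
Government account inflow ¥90 billion: only the composition of liabilities changes → 0.
Asset purchase (from non-banks) ¥248 billion: a BoJ asset is acquired → +¥248B.
Net: −47 + 0 + 248 = +¥201 billion.

+¥201 billion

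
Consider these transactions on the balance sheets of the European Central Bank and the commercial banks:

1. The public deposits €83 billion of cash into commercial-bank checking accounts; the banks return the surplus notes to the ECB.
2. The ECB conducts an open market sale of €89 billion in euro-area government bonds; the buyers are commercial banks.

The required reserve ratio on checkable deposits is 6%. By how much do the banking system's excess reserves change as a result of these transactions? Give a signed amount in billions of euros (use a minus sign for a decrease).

Currency deposit €83 billion: reserves +€83B, deposits +€83B.
OMO sale (to banks) €89 billion: reserves −€89B, deposits 0.
Totals: Δreserves = −€6B, Δdeposits = +€83B.
Δrequired reserves = 6% × +€83B = +€4.98B.
Δexcess reserves = Δreserves − Δrequired = −€6B − (+€4.98B) = -€10.98 billion.

-€10.98 billion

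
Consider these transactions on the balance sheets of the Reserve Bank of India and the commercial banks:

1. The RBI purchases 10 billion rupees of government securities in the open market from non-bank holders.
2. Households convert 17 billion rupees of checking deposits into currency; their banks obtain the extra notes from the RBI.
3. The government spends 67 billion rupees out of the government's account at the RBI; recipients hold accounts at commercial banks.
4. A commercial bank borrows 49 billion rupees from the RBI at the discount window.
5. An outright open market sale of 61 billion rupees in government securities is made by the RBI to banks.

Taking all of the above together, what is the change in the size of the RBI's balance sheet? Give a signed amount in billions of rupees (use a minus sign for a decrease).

RBI balance sheet:
  Assets:      Securities −51B, Loans to banks +49B
  Liabilities: Bank reserves +48B, Currency in circulation +17B, Government deposits −67B
Change in total RBI assets = -2 billion.

-2 billion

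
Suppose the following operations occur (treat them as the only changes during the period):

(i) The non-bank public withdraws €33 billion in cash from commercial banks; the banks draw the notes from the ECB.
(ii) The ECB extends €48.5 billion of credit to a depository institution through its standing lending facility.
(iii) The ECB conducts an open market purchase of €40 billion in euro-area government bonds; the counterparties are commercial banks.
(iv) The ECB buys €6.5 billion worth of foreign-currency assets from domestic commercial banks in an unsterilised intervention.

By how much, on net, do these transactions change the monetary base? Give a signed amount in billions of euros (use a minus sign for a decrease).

ECB balance sheet:
  Assets:      Securities +€40B, Loans to banks +€48.5B, Foreign assets +€6.5B
  Liabilities: Bank reserves +€62B, Currency in circulation +€33B
Commercial banking system:
  Assets:      Reserves at CB +€62B, Securities −€40B, Foreign assets −€6.5B
  Liabilities: Checkable deposits −€33B, Borrowings from CB +€48.5B
Monetary base = currency + reserves: +€33B + (+€62B) = +€95 billion.

+€95 billion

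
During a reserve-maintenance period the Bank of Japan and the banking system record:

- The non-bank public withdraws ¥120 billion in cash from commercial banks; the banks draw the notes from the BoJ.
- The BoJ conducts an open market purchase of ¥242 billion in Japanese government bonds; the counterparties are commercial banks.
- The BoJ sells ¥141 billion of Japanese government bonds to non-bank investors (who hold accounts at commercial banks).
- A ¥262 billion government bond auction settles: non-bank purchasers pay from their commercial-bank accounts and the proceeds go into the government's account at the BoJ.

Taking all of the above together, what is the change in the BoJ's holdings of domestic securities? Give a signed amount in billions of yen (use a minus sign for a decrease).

+¥101 billion

Currency withdrawal ¥120 billion: the BoJ's securities portfolio is untouched → 0.
OMO purchase (from banks) ¥242 billion: securities added to the BoJ's portfolio → +¥242B.
Asset sale (to non-banks) ¥141 billion: securities removed from the BoJ's portfolio → −¥141B.
Government account inflow ¥262 billion: the BoJ's securities portfolio is untouched → 0.
Net: 0 + 242 − 141 + 0 = +¥101 billion.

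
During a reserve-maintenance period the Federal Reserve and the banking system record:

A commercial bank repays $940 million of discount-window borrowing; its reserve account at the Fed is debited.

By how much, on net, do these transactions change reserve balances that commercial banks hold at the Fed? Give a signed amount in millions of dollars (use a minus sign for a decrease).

-$940 million

Fed balance sheet:
  Assets:      Loans to banks −$940M
  Liabilities: Bank reserves −$940M
Commercial banking system:
  Assets:      Reserves at CB −$940M
  Liabilities: Borrowings from CB −$940M
So the change in reserve balances that commercial banks hold at the Fed is -$940 million.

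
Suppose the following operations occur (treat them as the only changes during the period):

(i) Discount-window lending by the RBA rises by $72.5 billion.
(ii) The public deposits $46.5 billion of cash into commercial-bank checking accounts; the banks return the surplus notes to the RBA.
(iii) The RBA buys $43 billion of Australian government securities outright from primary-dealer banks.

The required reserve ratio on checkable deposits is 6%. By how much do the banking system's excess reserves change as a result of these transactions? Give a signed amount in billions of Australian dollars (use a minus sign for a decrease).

+$159.21 billion

Discount-window loan $72.5 billion: reserves +$72.5B, deposits 0.
Currency deposit $46.5 billion: reserves +$46.5B, deposits +$46.5B.
OMO purchase (from banks) $43 billion: reserves +$43B, deposits 0.
Totals: Δreserves = +$162B, Δdeposits = +$46.5B.
Δrequired reserves = 6% × +$46.5B = +$2.79B.
Δexcess reserves = Δreserves − Δrequired = +$162B − (+$2.79B) = +$159.21 billion.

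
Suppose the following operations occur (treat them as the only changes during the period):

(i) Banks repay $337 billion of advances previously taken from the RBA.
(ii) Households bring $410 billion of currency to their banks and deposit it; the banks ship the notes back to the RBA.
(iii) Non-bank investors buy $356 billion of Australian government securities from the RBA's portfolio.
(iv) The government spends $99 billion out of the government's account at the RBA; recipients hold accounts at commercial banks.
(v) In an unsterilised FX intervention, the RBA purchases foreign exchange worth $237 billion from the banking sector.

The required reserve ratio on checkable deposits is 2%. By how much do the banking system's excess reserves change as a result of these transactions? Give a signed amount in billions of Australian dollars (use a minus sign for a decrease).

Discount-window repayment $337 billion: reserves −$337B, deposits 0.
Currency deposit $410 billion: reserves +$410B, deposits +$410B.
Asset sale (to non-banks) $356 billion: reserves −$356B, deposits −$356B.
Government spending $99 billion: reserves +$99B, deposits +$99B.
FX purchase $237 billion: reserves +$237B, deposits 0.
Totals: Δreserves = +$53B, Δdeposits = +$153B.
Δrequired reserves = 2% × +$153B = +$3.06B.
Δexcess reserves = Δreserves − Δrequired = +$53B − (+$3.06B) = +$49.94 billion.

+$49.94 billion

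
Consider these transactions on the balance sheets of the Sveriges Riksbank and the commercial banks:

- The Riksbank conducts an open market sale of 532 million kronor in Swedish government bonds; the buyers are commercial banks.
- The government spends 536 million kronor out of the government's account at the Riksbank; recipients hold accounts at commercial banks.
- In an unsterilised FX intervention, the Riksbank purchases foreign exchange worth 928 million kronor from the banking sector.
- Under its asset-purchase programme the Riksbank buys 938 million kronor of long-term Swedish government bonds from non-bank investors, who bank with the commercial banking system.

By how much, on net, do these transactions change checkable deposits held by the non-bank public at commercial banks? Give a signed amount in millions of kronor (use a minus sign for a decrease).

OMO sale (to banks) 532 million kronor: the counterparty is a bank, so public deposits are unchanged → 0.
Government spending 536 million kronor: non-bank counterparties' bank balances rise → +536M.
FX purchase 928 million kronor: the counterparty is a bank, so public deposits are unchanged → 0.
Asset purchase (from non-banks) 938 million kronor: non-bank counterparties' bank balances rise → +938M.
Net: 0 + 536 + 0 + 938 = +1474 million.

+1474 million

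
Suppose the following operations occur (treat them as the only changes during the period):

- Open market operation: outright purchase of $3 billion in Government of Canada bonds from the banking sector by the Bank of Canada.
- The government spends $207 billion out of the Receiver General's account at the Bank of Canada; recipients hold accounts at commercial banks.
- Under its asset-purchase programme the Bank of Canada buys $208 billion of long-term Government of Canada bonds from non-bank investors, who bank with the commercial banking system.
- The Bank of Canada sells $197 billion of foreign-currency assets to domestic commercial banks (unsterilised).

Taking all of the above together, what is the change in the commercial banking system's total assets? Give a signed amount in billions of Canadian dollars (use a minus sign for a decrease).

+$415 billion

OMO purchase (from banks) $3 billion: just an asset swap on bank balance sheets → 0.
Government spending $207 billion: bank balance sheets expand → +$207B.
Asset purchase (from non-banks) $208 billion: bank balance sheets expand → +$208B.
FX sale $197 billion: just an asset swap on bank balance sheets → 0.
Net: 0 + 207 + 208 + 0 = +$415 billion.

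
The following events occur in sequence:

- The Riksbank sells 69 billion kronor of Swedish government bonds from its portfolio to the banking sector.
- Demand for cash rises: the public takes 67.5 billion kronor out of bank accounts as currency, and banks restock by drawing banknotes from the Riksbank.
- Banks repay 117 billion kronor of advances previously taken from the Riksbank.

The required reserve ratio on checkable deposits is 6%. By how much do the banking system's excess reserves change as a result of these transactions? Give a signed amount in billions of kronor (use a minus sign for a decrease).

-249.45 billion

OMO sale (to banks) 69 billion kronor: reserves −69B, deposits 0.
Currency withdrawal 67.5 billion kronor: reserves −67.5B, deposits −67.5B.
Discount-window repayment 117 billion kronor: reserves −117B, deposits 0.
Totals: Δreserves = −253.5B, Δdeposits = −67.5B.
Δrequired reserves = 6% × −67.5B = −4.05B.
Δexcess reserves = Δreserves − Δrequired = −253.5B − (−4.05B) = -249.45 billion.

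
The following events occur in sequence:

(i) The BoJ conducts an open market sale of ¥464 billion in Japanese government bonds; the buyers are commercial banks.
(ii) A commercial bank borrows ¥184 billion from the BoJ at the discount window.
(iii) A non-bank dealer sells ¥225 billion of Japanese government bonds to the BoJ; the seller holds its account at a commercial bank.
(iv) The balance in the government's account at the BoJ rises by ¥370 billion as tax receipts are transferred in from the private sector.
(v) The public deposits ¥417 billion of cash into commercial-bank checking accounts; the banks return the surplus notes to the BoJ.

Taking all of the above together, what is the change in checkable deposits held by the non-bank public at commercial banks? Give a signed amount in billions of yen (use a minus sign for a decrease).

+¥272 billion

OMO sale (to banks) ¥464 billion: the counterparty is a bank, so public deposits are unchanged → 0.
Discount-window loan ¥184 billion: the counterparty is a bank, so public deposits are unchanged → 0.
Asset purchase (from non-banks) ¥225 billion: non-bank counterparties' bank balances rise → +¥225B.
Government account inflow ¥370 billion: non-bank counterparties' bank balances fall → −¥370B.
Currency deposit ¥417 billion: non-bank counterparties' bank balances rise → +¥417B.
Net: 0 + 0 + 225 − 370 + 417 = +¥272 billion.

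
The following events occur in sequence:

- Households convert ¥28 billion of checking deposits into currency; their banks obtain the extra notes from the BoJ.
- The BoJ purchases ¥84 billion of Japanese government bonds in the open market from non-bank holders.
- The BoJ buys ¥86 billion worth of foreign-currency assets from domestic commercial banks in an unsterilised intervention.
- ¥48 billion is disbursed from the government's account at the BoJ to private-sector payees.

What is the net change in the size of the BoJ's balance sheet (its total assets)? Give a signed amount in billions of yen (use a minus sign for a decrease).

+¥170 billion

Currency withdrawal ¥28 billion: only the composition of liabilities changes → 0.
Asset purchase (from non-banks) ¥84 billion: a BoJ asset is acquired → +¥84B.
FX purchase ¥86 billion: a BoJ asset is acquired → +¥86B.
Government spending ¥48 billion: only the composition of liabilities changes → 0.
Net: 0 + 84 + 86 + 0 = +¥170 billion.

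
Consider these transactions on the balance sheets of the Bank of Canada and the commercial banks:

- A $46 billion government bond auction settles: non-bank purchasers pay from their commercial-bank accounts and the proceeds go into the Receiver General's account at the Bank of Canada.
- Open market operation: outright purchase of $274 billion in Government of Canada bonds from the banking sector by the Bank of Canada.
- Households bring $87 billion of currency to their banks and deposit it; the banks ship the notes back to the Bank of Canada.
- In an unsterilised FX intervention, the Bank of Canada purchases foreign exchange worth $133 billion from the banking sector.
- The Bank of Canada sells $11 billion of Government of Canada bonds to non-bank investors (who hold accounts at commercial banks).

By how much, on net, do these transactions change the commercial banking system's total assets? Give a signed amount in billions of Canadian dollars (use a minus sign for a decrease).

+$30 billion

Government account inflow $46 billion: bank balance sheets shrink → −$46B.
OMO purchase (from banks) $274 billion: just an asset swap on bank balance sheets → 0.
Currency deposit $87 billion: bank balance sheets expand → +$87B.
FX purchase $133 billion: just an asset swap on bank balance sheets → 0.
Asset sale (to non-banks) $11 billion: bank balance sheets shrink → −$11B.
Net: −46 + 0 + 87 + 0 − 11 = +$30 billion.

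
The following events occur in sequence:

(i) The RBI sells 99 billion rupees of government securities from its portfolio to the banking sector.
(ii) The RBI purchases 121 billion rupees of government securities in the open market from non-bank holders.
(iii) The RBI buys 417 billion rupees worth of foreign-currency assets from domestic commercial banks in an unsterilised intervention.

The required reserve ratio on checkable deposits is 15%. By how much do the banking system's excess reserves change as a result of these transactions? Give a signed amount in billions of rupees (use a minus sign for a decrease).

+420.85 billion

OMO sale (to banks) 99 billion rupees: reserves −99B, deposits 0.
Asset purchase (from non-banks) 121 billion rupees: reserves +121B, deposits +121B.
FX purchase 417 billion rupees: reserves +417B, deposits 0.
Totals: Δreserves = +439B, Δdeposits = +121B.
Δrequired reserves = 15% × +121B = +18.15B.
Δexcess reserves = Δreserves − Δrequired = +439B − (+18.15B) = +420.85 billion.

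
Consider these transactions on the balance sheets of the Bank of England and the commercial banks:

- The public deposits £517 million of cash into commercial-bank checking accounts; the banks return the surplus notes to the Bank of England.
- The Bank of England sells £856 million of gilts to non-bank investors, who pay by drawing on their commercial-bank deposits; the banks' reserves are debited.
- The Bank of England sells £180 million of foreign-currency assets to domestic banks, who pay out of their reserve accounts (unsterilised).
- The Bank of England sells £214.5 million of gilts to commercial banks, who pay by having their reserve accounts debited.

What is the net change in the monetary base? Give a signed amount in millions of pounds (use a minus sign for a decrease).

-£1250.5 million

Currency deposit £517 million: just a shift between currency and reserves — both are base money → 0.
Asset sale (to non-banks) £856 million: Bank of England balance sheet contracts → −£856M.
FX sale £180 million: Bank of England balance sheet contracts → −£180M.
OMO sale (to banks) £214.5 million: Bank of England balance sheet contracts → −£214.5M.
Net: 0 − 856 − 180 − 214.5 = -£1250.5 million.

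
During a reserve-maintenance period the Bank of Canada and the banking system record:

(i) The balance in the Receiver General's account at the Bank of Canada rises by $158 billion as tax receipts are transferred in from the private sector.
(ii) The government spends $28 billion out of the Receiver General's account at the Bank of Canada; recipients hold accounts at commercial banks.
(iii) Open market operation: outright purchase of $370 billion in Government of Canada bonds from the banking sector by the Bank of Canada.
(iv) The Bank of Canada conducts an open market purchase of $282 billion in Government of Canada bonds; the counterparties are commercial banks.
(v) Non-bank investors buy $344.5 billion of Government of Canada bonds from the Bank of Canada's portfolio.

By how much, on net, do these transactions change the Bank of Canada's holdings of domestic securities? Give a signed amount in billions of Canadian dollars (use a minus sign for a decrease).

+$307.5 billion

Government account inflow $158 billion: the Bank of Canada's securities portfolio is untouched → 0.
Government spending $28 billion: the Bank of Canada's securities portfolio is untouched → 0.
OMO purchase (from banks) $370 billion: securities added to the Bank of Canada's portfolio → +$370B.
OMO purchase (from banks) $282 billion: securities added to the Bank of Canada's portfolio → +$282B.
Asset sale (to non-banks) $344.5 billion: securities removed from the Bank of Canada's portfolio → −$344.5B.
Net: 0 + 0 + 370 + 282 − 344.5 = +$307.5 billion.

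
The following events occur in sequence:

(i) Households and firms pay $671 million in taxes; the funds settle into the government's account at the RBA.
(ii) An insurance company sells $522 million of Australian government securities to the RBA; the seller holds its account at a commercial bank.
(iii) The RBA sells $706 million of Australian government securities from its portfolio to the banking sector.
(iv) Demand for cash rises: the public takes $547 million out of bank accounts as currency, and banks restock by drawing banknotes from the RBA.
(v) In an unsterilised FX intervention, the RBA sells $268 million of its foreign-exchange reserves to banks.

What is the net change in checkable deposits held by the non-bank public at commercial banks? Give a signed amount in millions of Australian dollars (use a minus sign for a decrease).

Government account inflow $671 million: non-bank counterparties' bank balances fall → −$671M.
Asset purchase (from non-banks) $522 million: non-bank counterparties' bank balances rise → +$522M.
OMO sale (to banks) $706 million: the counterparty is a bank, so public deposits are unchanged → 0.
Currency withdrawal $547 million: non-bank counterparties' bank balances fall → −$547M.
FX sale $268 million: the counterparty is a bank, so public deposits are unchanged → 0.
Net: −671 + 522 + 0 − 547 + 0 = -$696 million.

-$696 million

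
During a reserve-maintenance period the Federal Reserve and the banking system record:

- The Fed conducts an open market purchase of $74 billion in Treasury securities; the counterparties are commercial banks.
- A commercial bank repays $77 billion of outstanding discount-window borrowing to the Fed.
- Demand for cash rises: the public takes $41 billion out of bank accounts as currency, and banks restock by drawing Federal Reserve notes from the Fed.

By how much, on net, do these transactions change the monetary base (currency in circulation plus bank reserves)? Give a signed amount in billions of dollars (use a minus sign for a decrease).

-$3 billion

OMO purchase (from banks) $74 billion: Fed balance sheet expands → +$74B.
Discount-window repayment $77 billion: Fed balance sheet contracts → −$77B.
Currency withdrawal $41 billion: just a shift between currency and reserves — both are base money → 0.
Net: 74 − 77 + 0 = -$3 billion.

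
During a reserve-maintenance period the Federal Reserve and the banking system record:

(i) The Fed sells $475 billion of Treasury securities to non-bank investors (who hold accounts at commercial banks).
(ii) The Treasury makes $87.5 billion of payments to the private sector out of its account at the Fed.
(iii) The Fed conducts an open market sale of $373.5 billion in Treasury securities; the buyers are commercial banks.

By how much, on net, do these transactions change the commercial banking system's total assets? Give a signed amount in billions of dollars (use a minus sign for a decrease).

-$387.5 billion

Asset sale (to non-banks) $475 billion: bank balance sheets shrink → −$475B.
Government spending $87.5 billion: bank balance sheets expand → +$87.5B.
OMO sale (to banks) $373.5 billion: just an asset swap on bank balance sheets → 0.
Net: −475 + 87.5 + 0 = -$387.5 billion.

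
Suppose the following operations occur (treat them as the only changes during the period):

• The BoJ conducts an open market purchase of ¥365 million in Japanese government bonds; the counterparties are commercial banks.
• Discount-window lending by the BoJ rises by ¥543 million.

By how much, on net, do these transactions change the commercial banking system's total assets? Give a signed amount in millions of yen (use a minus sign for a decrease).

+¥543 million

BoJ balance sheet:
  Assets:      Securities +¥365M, Loans to banks +¥543M
  Liabilities: Bank reserves +¥908M
Commercial banking system:
  Assets:      Reserves at CB +¥908M, Securities −¥365M
  Liabilities: Borrowings from CB +¥543M
Change in total bank assets = +¥543 million.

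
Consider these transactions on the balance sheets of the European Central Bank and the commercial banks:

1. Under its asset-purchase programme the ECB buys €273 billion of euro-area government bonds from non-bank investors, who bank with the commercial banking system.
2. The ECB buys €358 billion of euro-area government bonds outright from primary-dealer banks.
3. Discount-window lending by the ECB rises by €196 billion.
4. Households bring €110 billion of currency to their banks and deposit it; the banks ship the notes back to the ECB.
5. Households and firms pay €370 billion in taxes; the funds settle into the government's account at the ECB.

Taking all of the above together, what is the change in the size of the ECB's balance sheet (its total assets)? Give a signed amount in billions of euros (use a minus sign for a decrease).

+€827 billion

ECB balance sheet:
  Assets:      Securities +€631B, Loans to banks +€196B
  Liabilities: Bank reserves +€567B, Currency in circulation −€110B, Government deposits +€370B
Change in total ECB assets = +€827 billion.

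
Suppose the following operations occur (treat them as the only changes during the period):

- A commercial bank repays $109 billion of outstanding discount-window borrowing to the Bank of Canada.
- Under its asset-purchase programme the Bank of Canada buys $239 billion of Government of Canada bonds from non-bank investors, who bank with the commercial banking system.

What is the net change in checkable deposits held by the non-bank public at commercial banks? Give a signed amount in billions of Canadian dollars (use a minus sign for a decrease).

+$239 billion

Discount-window repayment $109 billion: the counterparty is a bank, so public deposits are unchanged → 0.
Asset purchase (from non-banks) $239 billion: non-bank counterparties' bank balances rise → +$239B.
Net: 0 + 239 = +$239 billion.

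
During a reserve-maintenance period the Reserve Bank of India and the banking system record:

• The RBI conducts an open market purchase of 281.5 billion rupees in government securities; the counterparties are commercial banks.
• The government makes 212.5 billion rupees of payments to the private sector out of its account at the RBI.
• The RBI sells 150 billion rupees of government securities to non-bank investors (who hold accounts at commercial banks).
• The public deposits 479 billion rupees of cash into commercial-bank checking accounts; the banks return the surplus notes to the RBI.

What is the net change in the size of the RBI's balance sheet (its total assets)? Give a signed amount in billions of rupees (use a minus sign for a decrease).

OMO purchase (from banks) 281.5 billion rupees: an RBI asset is acquired → +281.5B.
Government spending 212.5 billion rupees: only the composition of liabilities changes → 0.
Asset sale (to non-banks) 150 billion rupees: an RBI asset is shed → −150B.
Currency deposit 479 billion rupees: only the composition of liabilities changes → 0.
Net: 281.5 + 0 − 150 + 0 = +131.5 billion.

+131.5 billion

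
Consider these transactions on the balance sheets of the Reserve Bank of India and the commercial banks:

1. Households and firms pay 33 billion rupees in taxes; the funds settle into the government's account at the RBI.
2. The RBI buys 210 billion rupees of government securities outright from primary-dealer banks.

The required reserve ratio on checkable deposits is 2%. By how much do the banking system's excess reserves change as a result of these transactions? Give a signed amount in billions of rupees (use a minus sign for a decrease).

Government account inflow 33 billion rupees: reserves −33B, deposits −33B.
OMO purchase (from banks) 210 billion rupees: reserves +210B, deposits 0.
Totals: Δreserves = +177B, Δdeposits = −33B.
Δrequired reserves = 2% × −33B = −0.66B.
Δexcess reserves = Δreserves − Δrequired = +177B − (−0.66B) = +177.66 billion.

+177.66 billion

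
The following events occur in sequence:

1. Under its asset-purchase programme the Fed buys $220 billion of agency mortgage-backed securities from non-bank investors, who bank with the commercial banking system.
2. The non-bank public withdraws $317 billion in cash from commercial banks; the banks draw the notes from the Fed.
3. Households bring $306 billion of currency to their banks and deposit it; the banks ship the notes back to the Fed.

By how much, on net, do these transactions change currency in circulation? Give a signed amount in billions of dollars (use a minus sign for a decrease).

+$11 billion

Fed balance sheet:
  Assets:      Securities +$220B
  Liabilities: Bank reserves +$209B, Currency in circulation +$11B
Commercial banking system:
  Assets:      Reserves at CB +$209B
  Liabilities: Checkable deposits +$209B
So the change in currency in circulation is +$11 billion.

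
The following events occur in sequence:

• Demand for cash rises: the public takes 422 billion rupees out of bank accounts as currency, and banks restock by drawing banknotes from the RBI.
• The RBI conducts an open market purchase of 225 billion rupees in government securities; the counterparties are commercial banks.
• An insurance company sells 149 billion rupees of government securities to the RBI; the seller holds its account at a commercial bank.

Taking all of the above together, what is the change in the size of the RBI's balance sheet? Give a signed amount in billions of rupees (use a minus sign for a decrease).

+374 billion

Currency withdrawal 422 billion rupees: only the composition of liabilities changes → 0.
OMO purchase (from banks) 225 billion rupees: an RBI asset is acquired → +225B.
Asset purchase (from non-banks) 149 billion rupees: an RBI asset is acquired → +149B.
Net: 0 + 225 + 149 = +374 billion.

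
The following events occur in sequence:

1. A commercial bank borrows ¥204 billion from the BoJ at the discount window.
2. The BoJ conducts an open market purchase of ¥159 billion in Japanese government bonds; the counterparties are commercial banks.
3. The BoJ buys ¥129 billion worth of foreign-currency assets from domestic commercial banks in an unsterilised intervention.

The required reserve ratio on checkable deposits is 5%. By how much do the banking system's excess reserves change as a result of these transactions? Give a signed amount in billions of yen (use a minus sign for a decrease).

Discount-window loan ¥204 billion: reserves +¥204B, deposits 0.
OMO purchase (from banks) ¥159 billion: reserves +¥159B, deposits 0.
FX purchase ¥129 billion: reserves +¥129B, deposits 0.
Totals: Δreserves = +¥492B, Δdeposits = 0.
Δrequired reserves = 5% × 0 = 0.
Δexcess reserves = Δreserves − Δrequired = +¥492B − (0) = +¥492 billion.

+¥492 billion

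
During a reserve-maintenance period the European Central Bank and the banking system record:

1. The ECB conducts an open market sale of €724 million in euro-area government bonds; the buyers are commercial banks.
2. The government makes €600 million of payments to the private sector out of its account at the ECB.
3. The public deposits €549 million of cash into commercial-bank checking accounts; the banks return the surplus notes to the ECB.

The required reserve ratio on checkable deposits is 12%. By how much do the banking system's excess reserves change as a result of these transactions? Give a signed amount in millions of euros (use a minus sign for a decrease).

+€287.12 million

OMO sale (to banks) €724 million: reserves −€724M, deposits 0.
Government spending €600 million: reserves +€600M, deposits +€600M.
Currency deposit €549 million: reserves +€549M, deposits +€549M.
Totals: Δreserves = +€425M, Δdeposits = +€1149M.
Δrequired reserves = 12% × +€1149M = +€137.88M.
Δexcess reserves = Δreserves − Δrequired = +€425M − (+€137.88M) = +€287.12 million.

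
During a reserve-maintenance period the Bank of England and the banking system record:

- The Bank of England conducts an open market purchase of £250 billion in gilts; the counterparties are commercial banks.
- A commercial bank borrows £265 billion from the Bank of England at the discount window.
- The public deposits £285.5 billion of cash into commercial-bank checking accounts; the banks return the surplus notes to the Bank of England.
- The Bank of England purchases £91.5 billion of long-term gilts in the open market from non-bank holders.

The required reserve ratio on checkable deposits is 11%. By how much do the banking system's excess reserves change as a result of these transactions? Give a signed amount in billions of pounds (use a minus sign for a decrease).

OMO purchase (from banks) £250 billion: reserves +£250B, deposits 0.
Discount-window loan £265 billion: reserves +£265B, deposits 0.
Currency deposit £285.5 billion: reserves +£285.5B, deposits +£285.5B.
Asset purchase (from non-banks) £91.5 billion: reserves +£91.5B, deposits +£91.5B.
Totals: Δreserves = +£892B, Δdeposits = +£377B.
Δrequired reserves = 11% × +£377B = +£41.47B.
Δexcess reserves = Δreserves − Δrequired = +£892B − (+£41.47B) = +£850.53 billion.

+£850.53 billion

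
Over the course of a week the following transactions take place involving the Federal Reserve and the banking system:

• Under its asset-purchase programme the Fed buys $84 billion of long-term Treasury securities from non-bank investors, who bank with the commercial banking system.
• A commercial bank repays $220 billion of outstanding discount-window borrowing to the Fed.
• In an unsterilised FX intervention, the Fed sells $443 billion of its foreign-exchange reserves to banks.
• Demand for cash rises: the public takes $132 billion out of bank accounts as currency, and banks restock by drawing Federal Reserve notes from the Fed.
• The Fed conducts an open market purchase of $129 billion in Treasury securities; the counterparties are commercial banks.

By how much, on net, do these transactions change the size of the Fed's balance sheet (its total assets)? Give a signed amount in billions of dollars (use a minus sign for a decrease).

-$450 billion

Fed balance sheet:
  Assets:      Securities +$213B, Loans to banks −$220B, Foreign assets −$443B
  Liabilities: Bank reserves −$582B, Currency in circulation +$132B
Change in total Fed assets = -$450 billion.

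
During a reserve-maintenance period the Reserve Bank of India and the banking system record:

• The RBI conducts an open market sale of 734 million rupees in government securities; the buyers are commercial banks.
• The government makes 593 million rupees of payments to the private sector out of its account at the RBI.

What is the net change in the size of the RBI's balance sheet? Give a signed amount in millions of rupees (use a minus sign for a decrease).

-734 million

OMO sale (to banks) 734 million rupees: an RBI asset is shed → −734M.
Government spending 593 million rupees: only the composition of liabilities changes → 0.
Net: −734 + 0 = -734 million.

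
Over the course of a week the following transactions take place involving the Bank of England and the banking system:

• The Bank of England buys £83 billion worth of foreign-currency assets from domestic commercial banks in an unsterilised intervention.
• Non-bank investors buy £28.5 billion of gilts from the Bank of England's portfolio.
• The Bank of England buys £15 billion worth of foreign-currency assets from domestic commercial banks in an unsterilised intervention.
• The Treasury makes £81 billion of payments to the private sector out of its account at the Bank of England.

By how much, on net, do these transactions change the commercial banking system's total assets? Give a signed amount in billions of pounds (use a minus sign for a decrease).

Bank of England balance sheet:
  Assets:      Securities −£28.5B, Foreign assets +£98B
  Liabilities: Bank reserves +£150.5B, Government deposits −£81B
Commercial banking system:
  Assets:      Reserves at CB +£150.5B, Foreign assets −£98B
  Liabilities: Checkable deposits +£52.5B
Change in total bank assets = +£52.5 billion.

+£52.5 billion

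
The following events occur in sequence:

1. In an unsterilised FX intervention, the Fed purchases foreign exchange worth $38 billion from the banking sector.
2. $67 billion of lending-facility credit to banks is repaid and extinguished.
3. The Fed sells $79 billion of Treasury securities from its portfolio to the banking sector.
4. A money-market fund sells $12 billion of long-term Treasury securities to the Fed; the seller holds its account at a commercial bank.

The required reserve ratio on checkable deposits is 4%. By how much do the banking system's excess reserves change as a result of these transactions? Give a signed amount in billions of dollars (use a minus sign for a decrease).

FX purchase $38 billion: reserves +$38B, deposits 0.
Discount-window repayment $67 billion: reserves −$67B, deposits 0.
OMO sale (to banks) $79 billion: reserves −$79B, deposits 0.
Asset purchase (from non-banks) $12 billion: reserves +$12B, deposits +$12B.
Totals: Δreserves = −$96B, Δdeposits = +$12B.
Δrequired reserves = 4% × +$12B = +$0.48B.
Δexcess reserves = Δreserves − Δrequired = −$96B − (+$0.48B) = -$96.48 billion.

-$96.48 billion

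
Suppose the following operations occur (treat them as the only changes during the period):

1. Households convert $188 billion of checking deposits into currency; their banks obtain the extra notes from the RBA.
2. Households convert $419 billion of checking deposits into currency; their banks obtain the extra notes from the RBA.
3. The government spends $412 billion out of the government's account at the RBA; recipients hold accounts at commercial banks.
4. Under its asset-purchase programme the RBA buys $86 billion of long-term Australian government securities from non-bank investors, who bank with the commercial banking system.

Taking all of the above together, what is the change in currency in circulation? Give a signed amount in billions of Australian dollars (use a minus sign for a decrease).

RBA balance sheet:
  Assets:      Securities +$86B
  Liabilities: Bank reserves −$109B, Currency in circulation +$607B, Government deposits −$412B
So the change in currency in circulation is +$607 billion.

+$607 billion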